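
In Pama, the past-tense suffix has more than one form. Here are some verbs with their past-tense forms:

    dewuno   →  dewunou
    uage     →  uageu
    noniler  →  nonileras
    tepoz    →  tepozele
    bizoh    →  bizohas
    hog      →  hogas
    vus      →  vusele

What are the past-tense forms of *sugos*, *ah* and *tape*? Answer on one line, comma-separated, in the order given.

Looking at the final sound of each stem: -ele when the stem ends in a sibilant (*tepoz*, *vus*); -as when the stem ends in a non-sibilant consonant (*noniler*, *bizoh*, *hog*); -u when the stem ends in a vowel (*dewuno*, *uage*).
Since the final sound of *sugos* is /s/ (a sibilant), it takes -ele, giving *sugosele*.
The final sound of *ah* is /h/, which is a non-sibilant consonant, so the suffix is -as, giving *ahas*.
*tape* — final sound /e/ (a vowel) → -u → *tapeu*.

sugosele, ahas, tapeu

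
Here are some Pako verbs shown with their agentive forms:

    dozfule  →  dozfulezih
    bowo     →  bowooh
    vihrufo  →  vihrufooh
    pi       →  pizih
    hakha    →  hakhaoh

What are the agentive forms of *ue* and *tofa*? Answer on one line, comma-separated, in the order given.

uezih, tofaoh

The alternation tracks the last vowel of the stem — -zih when the last vowel of the stem is a front vowel (*dozfule*, *pi*); -oh when the last vowel of the stem is a back vowel (*bowo*, *vihrufo*, *hakha*).
The last vowel of *ue* is /e/, which is a front vowel, so the suffix is -zih, giving *uezih*.
Since the last vowel of *tofa* is /a/ (a back vowel), it takes -oh, giving *tofaoh*.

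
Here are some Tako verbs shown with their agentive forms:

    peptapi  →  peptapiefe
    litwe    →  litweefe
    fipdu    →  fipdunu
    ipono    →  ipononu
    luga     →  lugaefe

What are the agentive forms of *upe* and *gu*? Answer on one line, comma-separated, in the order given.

upeefe, gunu

The alternation tracks the last vowel of the stem — -nu when the last vowel of the stem is a rounded vowel (*fipdu*, *ipono*); -efe when the last vowel of the stem is an unrounded vowel (*peptapi*, *litwe*, *luga*).
The last vowel of *upe* is /e/, which is an unrounded vowel, so the suffix is -efe, giving *upeefe*.
*gu*: last vowel = /u/, a rounded vowel → -nu → *gunu*.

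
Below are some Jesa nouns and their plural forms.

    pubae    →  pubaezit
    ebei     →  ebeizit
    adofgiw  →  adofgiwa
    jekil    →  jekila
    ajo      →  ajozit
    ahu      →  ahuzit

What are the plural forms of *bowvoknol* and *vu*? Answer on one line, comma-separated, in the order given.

bowvoknola, vuzit

The pattern is consonant vs. vowel: -a when the stem ends in a consonant (*adofgiw*, *jekil*); -zit when the stem ends in a vowel (*pubae*, *ebei*, *ajo*, *ahu*).
Since the final sound of *bowvoknol* is /l/ (a consonant), it takes -a, giving *bowvoknola*.
*vu*: final sound = /u/, a vowel → -zit → *vuzit*.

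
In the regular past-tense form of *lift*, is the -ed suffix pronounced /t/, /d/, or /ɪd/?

/ɪd/

The stem *lift* ends in /t/ or /d/.
The -ed suffix is realized as /ɪd/ after /t, d/; as /t/ after other voiceless consonants; and as /d/ after other voiced sounds.
So -ed on *lift* is pronounced /ɪd/.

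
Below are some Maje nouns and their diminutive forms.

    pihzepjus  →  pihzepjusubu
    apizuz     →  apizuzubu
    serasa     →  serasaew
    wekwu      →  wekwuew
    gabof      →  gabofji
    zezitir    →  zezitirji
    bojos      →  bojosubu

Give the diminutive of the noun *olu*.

The pattern is sibilance of the final sound: -ubu when the stem ends in a sibilant (*pihzepjus*, *apizuz*, *bojos*); -ji when the stem ends in a non-sibilant consonant (*gabof*, *zezitir*); -ew when the stem ends in a vowel (*serasa*, *wekwu*).
*olu* — final sound /u/ (a vowel) → -ew → *oluew*.

oluew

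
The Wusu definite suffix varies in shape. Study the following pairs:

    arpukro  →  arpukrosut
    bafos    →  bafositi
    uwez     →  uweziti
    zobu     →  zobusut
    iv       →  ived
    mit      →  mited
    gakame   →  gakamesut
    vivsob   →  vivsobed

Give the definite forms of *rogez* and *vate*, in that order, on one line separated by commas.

rogeziti, vatesut

The suffix is conditioned by the final sound: -iti when the stem ends in a sibilant (*bafos*, *uwez*); -ed when the stem ends in a non-sibilant consonant (*iv*, *mit*, *vivsob*); -sut when the stem ends in a vowel (*arpukro*, *zobu*, *gakame*).
*rogez*: final sound = /z/, a sibilant → -iti → *rogeziti*.
Since the final sound of *vate* is /e/ (a vowel), it takes -sut, giving *vatesut*.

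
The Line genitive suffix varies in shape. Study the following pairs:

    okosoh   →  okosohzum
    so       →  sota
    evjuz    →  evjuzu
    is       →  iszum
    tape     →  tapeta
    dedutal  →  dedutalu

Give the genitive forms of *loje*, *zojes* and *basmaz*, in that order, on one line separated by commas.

lojeta, zojeszum, basmazu

The pattern is voicing of the final sound: -zum when the stem ends in a voiceless consonant (*okosoh*, *is*); -u when the stem ends in a voiced consonant (*evjuz*, *dedutal*); -ta when the stem ends in a vowel (*so*, *tape*).
Since the final sound of *loje* is /e/ (a vowel), it takes -ta, giving *lojeta*.
The final sound of *zojes* is /s/, which is a voiceless consonant, so the suffix is -zum, giving *zojeszum*.
The final sound of *basmaz* is /z/, which is a voiced consonant, so the suffix is -u, giving *basmazu*.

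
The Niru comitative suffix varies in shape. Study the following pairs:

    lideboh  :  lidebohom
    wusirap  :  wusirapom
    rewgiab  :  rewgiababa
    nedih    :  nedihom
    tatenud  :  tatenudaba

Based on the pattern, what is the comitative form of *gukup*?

Looking at the final consonant of each stem: -om when the stem ends in a voiceless consonant (*lideboh*, *wusirap*, *nedih*); -aba when the stem ends in a voiced consonant (*rewgiab*, *tatenud*).
*gukup*: final consonant = /p/, voiceless → -om → *gukupom*.

gukupom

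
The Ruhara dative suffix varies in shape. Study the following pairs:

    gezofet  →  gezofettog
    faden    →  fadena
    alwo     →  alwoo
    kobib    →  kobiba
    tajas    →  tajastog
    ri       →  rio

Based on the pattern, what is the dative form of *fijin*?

The suffix is conditioned by the final sound: -tog when the stem ends in a voiceless consonant (*gezofet*, *tajas*); -a when the stem ends in a voiced consonant (*faden*, *kobib*); -o when the stem ends in a vowel (*alwo*, *ri*).
Since the final sound of *fijin* is /n/ (a voiced consonant), it takes -a, giving *fijina*.

fijina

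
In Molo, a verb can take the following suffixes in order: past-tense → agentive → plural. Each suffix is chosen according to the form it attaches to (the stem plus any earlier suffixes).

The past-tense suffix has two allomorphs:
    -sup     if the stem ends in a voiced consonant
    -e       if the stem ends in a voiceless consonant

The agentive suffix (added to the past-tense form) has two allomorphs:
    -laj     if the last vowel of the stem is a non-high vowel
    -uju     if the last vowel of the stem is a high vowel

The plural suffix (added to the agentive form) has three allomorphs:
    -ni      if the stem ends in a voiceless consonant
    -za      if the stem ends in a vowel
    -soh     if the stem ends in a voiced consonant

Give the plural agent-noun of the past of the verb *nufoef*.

*nufoef*: final consonant = /f/, voiceless → -e → *nufoefe*.
The last vowel of the past-tense form *nufoefe* is /e/, which is a non-high vowel, so the agentive suffix is -laj, giving *nufoefelaj*.
The final sound of the agentive form *nufoefelaj* is /j/, which is a voiced consonant, so the plural suffix is -soh, giving *nufoefelajsoh*.

nufoefelajsoh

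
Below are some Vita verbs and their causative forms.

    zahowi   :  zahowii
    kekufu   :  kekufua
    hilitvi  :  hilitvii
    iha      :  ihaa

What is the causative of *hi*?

The pattern is front/back vowel harmony: -i when the last vowel of the stem is a front vowel (*zahowi*, *hilitvi*); -a when the last vowel of the stem is a back vowel (*kekufu*, *iha*).
*hi*: last vowel = /i/, a front vowel → -i → *hii*.

hii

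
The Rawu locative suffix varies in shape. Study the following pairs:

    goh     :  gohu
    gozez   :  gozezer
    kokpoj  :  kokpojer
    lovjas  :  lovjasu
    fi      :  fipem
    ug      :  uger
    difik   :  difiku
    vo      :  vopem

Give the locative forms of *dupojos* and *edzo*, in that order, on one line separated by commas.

The pattern is voicing of the final sound: -u when the stem ends in a voiceless consonant (*goh*, *lovjas*, *difik*); -er when the stem ends in a voiced consonant (*gozez*, *kokpoj*, *ug*); -pem when the stem ends in a vowel (*fi*, *vo*).
The final sound of *dupojos* is /s/, which is a voiceless consonant, so the suffix is -u, giving *dupojosu*.
*edzo*: final sound = /o/, a vowel → -pem → *edzopem*.

dupojosu, edzopem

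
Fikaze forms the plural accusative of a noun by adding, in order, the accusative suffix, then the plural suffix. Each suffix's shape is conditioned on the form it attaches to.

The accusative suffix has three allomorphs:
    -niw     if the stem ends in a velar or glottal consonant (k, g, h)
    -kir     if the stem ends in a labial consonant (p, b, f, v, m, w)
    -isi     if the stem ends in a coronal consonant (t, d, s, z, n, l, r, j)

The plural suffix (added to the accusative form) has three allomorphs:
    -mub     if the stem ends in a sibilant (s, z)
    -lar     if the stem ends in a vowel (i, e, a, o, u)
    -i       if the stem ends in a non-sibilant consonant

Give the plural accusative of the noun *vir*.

Since the final consonant of *vir* is /r/ (coronal), it takes -isi, giving *virisi*.
The accusative form *virisi*: final sound = /i/, a vowel → -lar → *virisilar*.

virisilar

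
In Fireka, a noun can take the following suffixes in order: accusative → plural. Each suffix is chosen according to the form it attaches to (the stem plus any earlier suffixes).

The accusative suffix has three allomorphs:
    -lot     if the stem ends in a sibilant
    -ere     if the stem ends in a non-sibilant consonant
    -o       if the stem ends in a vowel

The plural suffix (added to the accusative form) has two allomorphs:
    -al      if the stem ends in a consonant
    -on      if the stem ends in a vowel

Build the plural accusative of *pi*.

pioon

*pi*: final sound = /i/, a vowel → -o → *pio*.
The accusative form *pio* — final sound /o/ (a vowel) → -on → *pioon*.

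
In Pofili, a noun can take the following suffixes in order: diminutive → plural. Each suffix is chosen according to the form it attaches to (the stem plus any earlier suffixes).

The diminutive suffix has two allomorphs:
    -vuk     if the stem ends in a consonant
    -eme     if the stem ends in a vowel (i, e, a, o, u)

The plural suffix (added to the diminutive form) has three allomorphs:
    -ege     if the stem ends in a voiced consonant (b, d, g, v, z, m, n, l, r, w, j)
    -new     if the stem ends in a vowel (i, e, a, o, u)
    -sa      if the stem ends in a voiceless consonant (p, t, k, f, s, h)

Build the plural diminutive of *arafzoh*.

arafzohvuksa

The final sound of *arafzoh* is /h/, which is a consonant, so the diminutive suffix is -vuk, giving *arafzohvuk*.
The diminutive form *arafzohvuk*: final sound = /k/, a voiceless consonant → -sa → *arafzohvuksa*.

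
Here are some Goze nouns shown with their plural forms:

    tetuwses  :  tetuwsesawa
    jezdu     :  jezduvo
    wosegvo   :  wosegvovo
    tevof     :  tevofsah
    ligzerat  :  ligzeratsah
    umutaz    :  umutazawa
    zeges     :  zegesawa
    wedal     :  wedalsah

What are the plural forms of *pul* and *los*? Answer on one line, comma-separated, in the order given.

pulsah, losawa

The alternation tracks the final sound of the stem — -awa when the stem ends in a sibilant (*tetuwses*, *umutaz*, *zeges*); -sah when the stem ends in a non-sibilant consonant (*tevof*, *ligzerat*, *wedal*); -vo when the stem ends in a vowel (*jezdu*, *wosegvo*).
Since the final sound of *pul* is /l/ (a non-sibilant consonant), it takes -sah, giving *pulsah*.
*los*: final sound = /s/, a sibilant → -awa → *losawa*.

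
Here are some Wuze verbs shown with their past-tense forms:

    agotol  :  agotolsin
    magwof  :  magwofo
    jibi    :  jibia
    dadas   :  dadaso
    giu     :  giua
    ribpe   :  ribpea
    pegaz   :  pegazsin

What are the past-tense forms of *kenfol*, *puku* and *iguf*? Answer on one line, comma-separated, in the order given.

The alternation tracks the final sound of the stem — -o when the stem ends in a voiceless consonant (*magwof*, *dadas*); -sin when the stem ends in a voiced consonant (*agotol*, *pegaz*); -a when the stem ends in a vowel (*jibi*, *giu*, *ribpe*).
The final sound of *kenfol* is /l/, which is a voiced consonant, so the suffix is -sin, giving *kenfolsin*.
*puku*: final sound = /u/, a vowel → -a → *pukua*.
Since the final sound of *iguf* is /f/ (a voiceless consonant), it takes -o, giving *igufo*.

kenfolsin, pukua, igufo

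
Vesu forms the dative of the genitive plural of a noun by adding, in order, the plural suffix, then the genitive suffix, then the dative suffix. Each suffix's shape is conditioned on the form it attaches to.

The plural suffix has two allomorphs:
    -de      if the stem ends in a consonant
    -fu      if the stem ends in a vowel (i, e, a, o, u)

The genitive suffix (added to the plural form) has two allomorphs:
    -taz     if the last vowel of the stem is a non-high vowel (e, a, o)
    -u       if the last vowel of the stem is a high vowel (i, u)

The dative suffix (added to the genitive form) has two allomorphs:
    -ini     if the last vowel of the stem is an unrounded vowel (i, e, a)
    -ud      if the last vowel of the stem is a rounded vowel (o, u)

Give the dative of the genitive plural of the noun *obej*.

The final sound of *obej* is /j/, which is a consonant, so the plural suffix is -de, giving *obejde*.
The plural form *obejde* — last vowel /e/ (a non-high vowel) → -taz → *obejdetaz*.
The last vowel of the genitive form *obejdetaz* is /a/, which is an unrounded vowel, so the dative suffix is -ini, giving *obejdetazini*.

obejdetazini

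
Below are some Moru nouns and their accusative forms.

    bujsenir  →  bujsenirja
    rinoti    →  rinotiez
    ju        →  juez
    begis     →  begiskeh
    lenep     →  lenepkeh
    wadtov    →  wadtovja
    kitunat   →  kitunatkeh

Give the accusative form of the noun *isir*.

isirja

Looking at the final sound of each stem: -keh when the stem ends in a voiceless consonant (*begis*, *lenep*, *kitunat*); -ja when the stem ends in a voiced consonant (*bujsenir*, *wadtov*); -ez when the stem ends in a vowel (*rinoti*, *ju*).
*isir* — final sound /r/ (a voiced consonant) → -ja → *isirja*.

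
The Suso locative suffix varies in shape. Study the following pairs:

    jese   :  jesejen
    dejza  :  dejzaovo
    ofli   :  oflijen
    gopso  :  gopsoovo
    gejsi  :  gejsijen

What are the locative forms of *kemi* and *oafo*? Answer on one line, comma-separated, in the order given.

kemijen, oafoovo

The alternation tracks the last vowel of the stem — -jen when the last vowel of the stem is a front vowel (*jese*, *ofli*, *gejsi*); -ovo when the last vowel of the stem is a back vowel (*dejza*, *gopso*).
Since the last vowel of *kemi* is /i/ (a front vowel), it takes -jen, giving *kemijen*.
*oafo*: last vowel = /o/, a back vowel → -ovo → *oafoovo*.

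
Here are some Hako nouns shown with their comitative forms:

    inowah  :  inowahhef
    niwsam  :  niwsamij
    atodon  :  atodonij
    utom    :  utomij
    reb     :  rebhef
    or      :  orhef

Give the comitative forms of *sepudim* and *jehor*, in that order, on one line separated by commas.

The suffix is conditioned by the final consonant: -ij when the stem ends in a nasal (*niwsam*, *atodon*, *utom*); -hef when the stem ends in a non-nasal consonant (*inowah*, *reb*, *or*).
The final consonant of *sepudim* is /m/, which is a nasal, so the suffix is -ij, giving *sepudimij*.
*jehor* — final consonant /r/ (non-nasal) → -hef → *jehorhef*.

sepudimij, jehorhef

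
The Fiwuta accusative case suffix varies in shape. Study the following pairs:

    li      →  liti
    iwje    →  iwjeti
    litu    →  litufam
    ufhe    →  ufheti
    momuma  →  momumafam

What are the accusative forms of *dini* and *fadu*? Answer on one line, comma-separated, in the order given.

diniti, fadufam

The suffix is conditioned by the last vowel: -ti when the last vowel of the stem is a front vowel (*li*, *iwje*, *ufhe*); -fam when the last vowel of the stem is a back vowel (*litu*, *momuma*).
The last vowel of *dini* is /i/, which is a front vowel, so the suffix is -ti, giving *diniti*.
The last vowel of *fadu* is /u/, which is a back vowel, so the suffix is -fam, giving *fadufam*.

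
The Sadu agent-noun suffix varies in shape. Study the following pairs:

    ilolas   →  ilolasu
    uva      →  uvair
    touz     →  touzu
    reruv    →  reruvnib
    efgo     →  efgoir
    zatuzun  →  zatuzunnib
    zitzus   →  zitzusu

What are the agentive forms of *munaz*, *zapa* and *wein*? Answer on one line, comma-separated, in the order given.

The pattern is sibilance of the final sound: -u when the stem ends in a sibilant (*ilolas*, *touz*, *zitzus*); -nib when the stem ends in a non-sibilant consonant (*reruv*, *zatuzun*); -ir when the stem ends in a vowel (*uva*, *efgo*).
The final sound of *munaz* is /z/, which is a sibilant, so the suffix is -u, giving *munazu*.
The final sound of *zapa* is /a/, which is a vowel, so the suffix is -ir, giving *zapair*.
The final sound of *wein* is /n/, which is a non-sibilant consonant, so the suffix is -nib, giving *weinnib*.

munazu, zapair, weinnib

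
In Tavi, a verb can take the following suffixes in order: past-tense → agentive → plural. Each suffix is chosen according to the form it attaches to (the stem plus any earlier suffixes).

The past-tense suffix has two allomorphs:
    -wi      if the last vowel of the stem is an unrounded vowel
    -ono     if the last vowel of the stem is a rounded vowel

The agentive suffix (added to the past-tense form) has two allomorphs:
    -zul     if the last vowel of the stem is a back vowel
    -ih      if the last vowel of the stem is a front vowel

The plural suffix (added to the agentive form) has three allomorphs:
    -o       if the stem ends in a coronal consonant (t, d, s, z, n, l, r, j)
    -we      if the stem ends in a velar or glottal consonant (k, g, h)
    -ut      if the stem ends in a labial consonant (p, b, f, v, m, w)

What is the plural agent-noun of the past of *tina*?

*tina*: last vowel = /a/, an unrounded vowel → -wi → *tinawi*.
The past-tense form *tinawi*: last vowel = /i/, a front vowel → -ih → *tinawiih*.
The agentive form *tinawiih*: final consonant = /h/, velar/glottal → -we → *tinawiihwe*.

tinawiihwe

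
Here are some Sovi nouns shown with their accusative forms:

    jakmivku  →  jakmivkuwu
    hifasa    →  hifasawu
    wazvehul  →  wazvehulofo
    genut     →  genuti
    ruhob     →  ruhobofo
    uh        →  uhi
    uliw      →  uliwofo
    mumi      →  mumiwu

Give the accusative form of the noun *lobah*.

Looking at the final sound of each stem: -i when the stem ends in a voiceless consonant (*genut*, *uh*); -ofo when the stem ends in a voiced consonant (*wazvehul*, *ruhob*, *uliw*); -wu when the stem ends in a vowel (*jakmivku*, *hifasa*, *mumi*).
Since the final sound of *lobah* is /h/ (a voiceless consonant), it takes -i, giving *lobahi*.

lobahi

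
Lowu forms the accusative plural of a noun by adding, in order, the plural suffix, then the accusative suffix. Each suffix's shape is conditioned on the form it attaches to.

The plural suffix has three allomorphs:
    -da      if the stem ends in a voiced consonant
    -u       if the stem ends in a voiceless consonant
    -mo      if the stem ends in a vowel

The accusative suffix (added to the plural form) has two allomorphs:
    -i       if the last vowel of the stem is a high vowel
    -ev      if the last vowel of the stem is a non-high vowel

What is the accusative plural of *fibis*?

*fibis*: final sound = /s/, a voiceless consonant → -u → *fibisu*.
The last vowel of the plural form *fibisu* is /u/, which is a high vowel, so the accusative suffix is -i, giving *fibisui*.

fibisui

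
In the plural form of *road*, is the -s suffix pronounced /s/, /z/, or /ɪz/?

/z/

The stem *road* ends in a voiced non-sibilant sound.
The plural suffix surfaces as /ɪz/ after sibilants, /s/ after other voiceless consonants, and /z/ after other voiced sounds.
So the plural -s on *road* is pronounced /z/.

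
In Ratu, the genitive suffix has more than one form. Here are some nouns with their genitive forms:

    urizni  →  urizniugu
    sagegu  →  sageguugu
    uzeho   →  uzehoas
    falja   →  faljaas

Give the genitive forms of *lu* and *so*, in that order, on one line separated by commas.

The suffix is conditioned by the last vowel: -ugu when the last vowel of the stem is a high vowel (*urizni*, *sagegu*); -as when the last vowel of the stem is a non-high vowel (*uzeho*, *falja*).
Since the last vowel of *lu* is /u/ (a high vowel), it takes -ugu, giving *luugu*.
*so* — last vowel /o/ (a non-high vowel) → -as → *soas*.

luugu, soas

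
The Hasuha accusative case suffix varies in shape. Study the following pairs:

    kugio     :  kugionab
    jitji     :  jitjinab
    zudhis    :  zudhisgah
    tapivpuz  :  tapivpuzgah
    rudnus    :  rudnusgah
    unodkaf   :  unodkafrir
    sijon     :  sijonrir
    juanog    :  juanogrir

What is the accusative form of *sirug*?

Looking at the final sound of each stem: -gah when the stem ends in a sibilant (*zudhis*, *tapivpuz*, *rudnus*); -rir when the stem ends in a non-sibilant consonant (*unodkaf*, *sijon*, *juanog*); -nab when the stem ends in a vowel (*kugio*, *jitji*).
*sirug* — final sound /g/ (a non-sibilant consonant) → -rir → *sirugrir*.

sirugrir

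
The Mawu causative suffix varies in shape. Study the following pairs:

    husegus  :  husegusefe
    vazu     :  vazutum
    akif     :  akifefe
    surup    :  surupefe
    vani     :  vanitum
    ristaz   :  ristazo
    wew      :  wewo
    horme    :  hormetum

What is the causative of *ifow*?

The alternation tracks the final sound of the stem — -efe when the stem ends in a voiceless consonant (*husegus*, *akif*, *surup*); -o when the stem ends in a voiced consonant (*ristaz*, *wew*); -tum when the stem ends in a vowel (*vazu*, *vani*, *horme*).
*ifow*: final sound = /w/, a voiced consonant → -o → *ifowo*.

ifowo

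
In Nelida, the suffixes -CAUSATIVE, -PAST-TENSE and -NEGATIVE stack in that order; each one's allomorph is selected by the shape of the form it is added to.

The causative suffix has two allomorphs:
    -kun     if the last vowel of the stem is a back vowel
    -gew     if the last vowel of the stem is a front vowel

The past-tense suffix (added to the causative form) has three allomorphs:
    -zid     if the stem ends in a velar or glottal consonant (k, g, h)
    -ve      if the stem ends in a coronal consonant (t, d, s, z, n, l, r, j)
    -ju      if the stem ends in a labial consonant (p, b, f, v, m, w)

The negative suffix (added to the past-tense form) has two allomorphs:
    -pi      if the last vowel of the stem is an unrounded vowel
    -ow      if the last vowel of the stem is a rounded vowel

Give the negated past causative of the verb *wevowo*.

*wevowo*: last vowel = /o/, a back vowel → -kun → *wevowokun*.
The causative form *wevowokun*: final consonant = /n/, coronal → -ve → *wevowokunve*.
The last vowel of the past-tense form *wevowokunve* is /e/, which is an unrounded vowel, so the negative suffix is -pi, giving *wevowokunvepi*.

wevowokunvepi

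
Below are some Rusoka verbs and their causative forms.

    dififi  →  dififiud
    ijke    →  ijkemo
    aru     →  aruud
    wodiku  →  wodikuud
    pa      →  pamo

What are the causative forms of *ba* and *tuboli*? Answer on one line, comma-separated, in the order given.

The suffix is conditioned by the last vowel: -ud when the last vowel of the stem is a high vowel (*dififi*, *aru*, *wodiku*); -mo when the last vowel of the stem is a non-high vowel (*ijke*, *pa*).
Since the last vowel of *ba* is /a/ (a non-high vowel), it takes -mo, giving *bamo*.
The last vowel of *tuboli* is /i/, which is a high vowel, so the suffix is -ud, giving *tuboliud*.

bamo, tuboliud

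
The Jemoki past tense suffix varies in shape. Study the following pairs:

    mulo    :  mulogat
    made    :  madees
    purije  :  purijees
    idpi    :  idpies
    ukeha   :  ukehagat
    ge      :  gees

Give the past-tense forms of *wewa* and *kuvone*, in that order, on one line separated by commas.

wewagat, kuvonees

The alternation tracks the last vowel of the stem — -es when the last vowel of the stem is a front vowel (*made*, *purije*, *idpi*, *ge*); -gat when the last vowel of the stem is a back vowel (*mulo*, *ukeha*).
The last vowel of *wewa* is /a/, which is a back vowel, so the suffix is -gat, giving *wewagat*.
*kuvone*: last vowel = /e/, a front vowel → -es → *kuvonees*.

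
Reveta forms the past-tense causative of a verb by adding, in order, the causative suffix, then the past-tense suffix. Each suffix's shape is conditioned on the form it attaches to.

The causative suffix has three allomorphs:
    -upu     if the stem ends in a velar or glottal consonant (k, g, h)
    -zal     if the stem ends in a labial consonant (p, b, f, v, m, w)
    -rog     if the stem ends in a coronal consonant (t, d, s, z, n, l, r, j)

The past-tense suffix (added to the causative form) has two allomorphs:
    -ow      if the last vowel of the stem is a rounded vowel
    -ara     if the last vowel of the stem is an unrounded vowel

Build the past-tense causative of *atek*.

*atek*: final consonant = /k/, velar/glottal → -upu → *atekupu*.
The last vowel of the causative form *atekupu* is /u/, which is a rounded vowel, so the past-tense suffix is -ow, giving *atekupuow*.

atekupuow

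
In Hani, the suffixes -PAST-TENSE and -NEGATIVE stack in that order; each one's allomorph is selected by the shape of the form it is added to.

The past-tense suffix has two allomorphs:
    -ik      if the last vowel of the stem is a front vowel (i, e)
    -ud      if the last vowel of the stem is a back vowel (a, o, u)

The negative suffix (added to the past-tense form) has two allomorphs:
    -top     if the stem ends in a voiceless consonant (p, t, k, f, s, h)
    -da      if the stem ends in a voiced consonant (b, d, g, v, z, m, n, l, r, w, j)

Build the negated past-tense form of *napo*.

*napo*: last vowel = /o/, a back vowel → -ud → *napoud*.
The past-tense form *napoud* — final consonant /d/ (voiced) → -da → *napoudda*.

napoudda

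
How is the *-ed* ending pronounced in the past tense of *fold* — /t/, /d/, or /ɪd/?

The stem *fold* ends in /t/ or /d/.
The -ed suffix is realized as /ɪd/ after /t, d/; as /t/ after other voiceless consonants; and as /d/ after other voiced sounds.
So -ed on *fold* is pronounced /ɪd/.

/ɪd/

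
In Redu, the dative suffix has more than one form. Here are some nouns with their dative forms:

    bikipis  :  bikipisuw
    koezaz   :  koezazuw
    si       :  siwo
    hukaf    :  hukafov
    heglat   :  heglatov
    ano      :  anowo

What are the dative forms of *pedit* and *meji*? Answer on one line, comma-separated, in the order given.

peditov, mejiwo

The suffix is conditioned by the final sound: -uw when the stem ends in a sibilant (*bikipis*, *koezaz*); -ov when the stem ends in a non-sibilant consonant (*hukaf*, *heglat*); -wo when the stem ends in a vowel (*si*, *ano*).
Since the final sound of *pedit* is /t/ (a non-sibilant consonant), it takes -ov, giving *peditov*.
The final sound of *meji* is /i/, which is a vowel, so the suffix is -wo, giving *mejiwo*.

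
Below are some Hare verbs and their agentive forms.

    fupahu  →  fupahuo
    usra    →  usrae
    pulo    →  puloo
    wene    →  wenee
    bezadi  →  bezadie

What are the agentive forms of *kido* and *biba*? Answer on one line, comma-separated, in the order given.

Looking at the last vowel of each stem: -o when the last vowel of the stem is a rounded vowel (*fupahu*, *pulo*); -e when the last vowel of the stem is an unrounded vowel (*usra*, *wene*, *bezadi*).
*kido*: last vowel = /o/, a rounded vowel → -o → *kidoo*.
Since the last vowel of *biba* is /a/ (an unrounded vowel), it takes -e, giving *bibae*.

kidoo, bibae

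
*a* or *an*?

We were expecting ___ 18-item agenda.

The indefinite article is chosen by the initial *sound* of the following word, not its spelling.
The number *18* is spoken "eighteen", beginning with /ˌeɪˈtiːn/ — a vowel sound.
So the article is *an*: We were expecting an 18-item agenda.

an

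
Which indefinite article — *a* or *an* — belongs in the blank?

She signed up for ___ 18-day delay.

The indefinite article is chosen by the initial *sound* of the following word, not its spelling.
The number *18* is spoken "eighteen", beginning with /ˌeɪˈtiːn/ — a vowel sound.
So the article is *an*: She signed up for an 18-day delay.

an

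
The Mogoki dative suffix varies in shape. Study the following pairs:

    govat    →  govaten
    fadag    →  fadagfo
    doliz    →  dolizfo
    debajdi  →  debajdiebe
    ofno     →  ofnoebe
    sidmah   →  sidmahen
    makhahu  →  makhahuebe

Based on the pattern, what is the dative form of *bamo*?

The alternation tracks the final sound of the stem — -en when the stem ends in a voiceless consonant (*govat*, *sidmah*); -fo when the stem ends in a voiced consonant (*fadag*, *doliz*); -ebe when the stem ends in a vowel (*debajdi*, *ofno*, *makhahu*).
Since the final sound of *bamo* is /o/ (a vowel), it takes -ebe, giving *bamoebe*.

bamoebe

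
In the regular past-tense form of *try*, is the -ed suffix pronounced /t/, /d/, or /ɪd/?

/d/

The stem *try* ends in a voiced sound other than /d/.
The -ed suffix is realized as /ɪd/ after /t, d/; as /t/ after other voiceless consonants; and as /d/ after other voiced sounds.
So -ed on *try* is pronounced /d/.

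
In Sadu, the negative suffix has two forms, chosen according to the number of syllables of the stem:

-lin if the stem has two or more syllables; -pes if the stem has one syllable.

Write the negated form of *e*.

epes

With one syllable, *e* takes -pes → *epes*.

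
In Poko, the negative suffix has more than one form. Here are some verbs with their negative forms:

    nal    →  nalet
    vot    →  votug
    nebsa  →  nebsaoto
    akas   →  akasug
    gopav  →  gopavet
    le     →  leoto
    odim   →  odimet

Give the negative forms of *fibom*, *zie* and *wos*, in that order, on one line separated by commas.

fibomet, zieoto, wosug

The pattern is voicing of the final sound: -ug when the stem ends in a voiceless consonant (*vot*, *akas*); -et when the stem ends in a voiced consonant (*nal*, *gopav*, *odim*); -oto when the stem ends in a vowel (*nebsa*, *le*).
The final sound of *fibom* is /m/, which is a voiced consonant, so the suffix is -et, giving *fibomet*.
The final sound of *zie* is /e/, which is a vowel, so the suffix is -oto, giving *zieoto*.
Since the final sound of *wos* is /s/ (a voiceless consonant), it takes -ug, giving *wosug*.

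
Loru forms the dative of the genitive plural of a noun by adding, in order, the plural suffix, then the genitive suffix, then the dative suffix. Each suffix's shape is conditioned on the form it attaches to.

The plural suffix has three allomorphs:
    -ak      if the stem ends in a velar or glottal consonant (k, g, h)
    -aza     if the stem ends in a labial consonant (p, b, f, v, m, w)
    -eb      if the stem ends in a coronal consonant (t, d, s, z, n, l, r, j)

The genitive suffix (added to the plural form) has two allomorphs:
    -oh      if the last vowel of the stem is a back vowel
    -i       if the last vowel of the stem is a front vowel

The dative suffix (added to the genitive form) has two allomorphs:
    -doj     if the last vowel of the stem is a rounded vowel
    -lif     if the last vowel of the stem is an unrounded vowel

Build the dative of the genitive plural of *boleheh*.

bolehehakohdoj

Since the final consonant of *boleheh* is /h/ (velar/glottal), it takes -ak, giving *bolehehak*.
The last vowel of the plural form *bolehehak* is /a/, which is a back vowel, so the genitive suffix is -oh, giving *bolehehakoh*.
The genitive form *bolehehakoh*: last vowel = /o/, a rounded vowel → -doj → *bolehehakohdoj*.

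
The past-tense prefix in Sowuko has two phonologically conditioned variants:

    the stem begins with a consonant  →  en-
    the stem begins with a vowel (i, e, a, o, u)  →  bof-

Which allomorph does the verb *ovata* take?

The first sound of *ovata* is /o/, which is a vowel, so the prefix is bof-.

bof-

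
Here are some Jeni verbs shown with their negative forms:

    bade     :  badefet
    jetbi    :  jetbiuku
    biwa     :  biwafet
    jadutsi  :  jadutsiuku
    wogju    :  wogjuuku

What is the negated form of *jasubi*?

jasubiuku

The pattern is height harmony: -uku when the last vowel of the stem is a high vowel (*jetbi*, *jadutsi*, *wogju*); -fet when the last vowel of the stem is a non-high vowel (*bade*, *biwa*).
*jasubi* — last vowel /i/ (a high vowel) → -uku → *jasubiuku*.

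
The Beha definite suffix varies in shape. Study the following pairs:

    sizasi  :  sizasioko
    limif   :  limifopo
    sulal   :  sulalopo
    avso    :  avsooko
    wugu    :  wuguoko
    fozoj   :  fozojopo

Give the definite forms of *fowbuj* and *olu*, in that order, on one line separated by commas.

Looking at the final sound of each stem: -opo when the stem ends in a consonant (*limif*, *sulal*, *fozoj*); -oko when the stem ends in a vowel (*sizasi*, *avso*, *wugu*).
*fowbuj*: final sound = /j/, a consonant → -opo → *fowbujopo*.
*olu*: final sound = /u/, a vowel → -oko → *oluoko*.

fowbujopo, oluoko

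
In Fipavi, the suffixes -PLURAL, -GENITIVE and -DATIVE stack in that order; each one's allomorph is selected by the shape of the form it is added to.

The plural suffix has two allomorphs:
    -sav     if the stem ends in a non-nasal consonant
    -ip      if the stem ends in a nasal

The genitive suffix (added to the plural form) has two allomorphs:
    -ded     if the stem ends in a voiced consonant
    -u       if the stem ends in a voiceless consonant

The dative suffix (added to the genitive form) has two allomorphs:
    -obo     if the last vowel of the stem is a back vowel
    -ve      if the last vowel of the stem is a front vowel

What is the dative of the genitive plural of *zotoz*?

zotozsavdedve

*zotoz*: final consonant = /z/, non-nasal → -sav → *zotozsav*.
The plural form *zotozsav* — final consonant /v/ (voiced) → -ded → *zotozsavded*.
The genitive form *zotozsavded*: last vowel = /e/, a front vowel → -ve → *zotozsavdedve*.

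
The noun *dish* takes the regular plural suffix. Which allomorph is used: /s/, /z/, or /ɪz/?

The stem *dish* ends in a sibilant (/s, z, ʃ, ʒ, tʃ, dʒ/).
The plural suffix surfaces as /ɪz/ after sibilants, /s/ after other voiceless consonants, and /z/ after other voiced sounds.
So the plural -s on *dish* is pronounced /ɪz/.

/ɪz/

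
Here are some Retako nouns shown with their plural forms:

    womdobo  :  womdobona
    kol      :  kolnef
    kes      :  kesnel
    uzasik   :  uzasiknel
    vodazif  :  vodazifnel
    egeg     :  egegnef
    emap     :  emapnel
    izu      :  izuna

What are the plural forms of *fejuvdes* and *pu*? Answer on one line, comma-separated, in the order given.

The alternation tracks the final sound of the stem — -nel when the stem ends in a voiceless consonant (*kes*, *uzasik*, *vodazif*, *emap*); -nef when the stem ends in a voiced consonant (*kol*, *egeg*); -na when the stem ends in a vowel (*womdobo*, *izu*).
*fejuvdes*: final sound = /s/, a voiceless consonant → -nel → *fejuvdesnel*.
*pu* — final sound /u/ (a vowel) → -na → *puna*.

fejuvdesnel, puna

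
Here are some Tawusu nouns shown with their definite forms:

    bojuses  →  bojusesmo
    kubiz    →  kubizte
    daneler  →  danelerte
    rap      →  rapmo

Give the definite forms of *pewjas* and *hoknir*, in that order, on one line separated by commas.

pewjasmo, hoknirte

The suffix is conditioned by the final consonant: -mo when the stem ends in a voiceless consonant (*bojuses*, *rap*); -te when the stem ends in a voiced consonant (*kubiz*, *daneler*).
Since the final consonant of *pewjas* is /s/ (voiceless), it takes -mo, giving *pewjasmo*.
The final consonant of *hoknir* is /r/, which is voiced, so the suffix is -te, giving *hoknirte*.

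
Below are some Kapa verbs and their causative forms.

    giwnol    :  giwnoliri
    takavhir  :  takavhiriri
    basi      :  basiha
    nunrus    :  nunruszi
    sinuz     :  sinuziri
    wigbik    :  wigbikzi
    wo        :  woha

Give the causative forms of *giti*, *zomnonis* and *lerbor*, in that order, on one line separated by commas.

The alternation tracks the final sound of the stem — -zi when the stem ends in a voiceless consonant (*nunrus*, *wigbik*); -iri when the stem ends in a voiced consonant (*giwnol*, *takavhir*, *sinuz*); -ha when the stem ends in a vowel (*basi*, *wo*).
The final sound of *giti* is /i/, which is a vowel, so the suffix is -ha, giving *gitiha*.
*zomnonis* — final sound /s/ (a voiceless consonant) → -zi → *zomnoniszi*.
Since the final sound of *lerbor* is /r/ (a voiced consonant), it takes -iri, giving *lerboriri*.

gitiha, zomnoniszi, lerboriri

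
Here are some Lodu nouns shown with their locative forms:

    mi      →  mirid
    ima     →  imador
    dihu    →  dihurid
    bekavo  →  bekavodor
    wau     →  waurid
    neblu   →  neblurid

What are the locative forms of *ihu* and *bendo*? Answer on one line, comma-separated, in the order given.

Looking at the last vowel of each stem: -rid when the last vowel of the stem is a high vowel (*mi*, *dihu*, *wau*, *neblu*); -dor when the last vowel of the stem is a non-high vowel (*ima*, *bekavo*).
*ihu* — last vowel /u/ (a high vowel) → -rid → *ihurid*.
*bendo*: last vowel = /o/, a non-high vowel → -dor → *bendodor*.

ihurid, bendodor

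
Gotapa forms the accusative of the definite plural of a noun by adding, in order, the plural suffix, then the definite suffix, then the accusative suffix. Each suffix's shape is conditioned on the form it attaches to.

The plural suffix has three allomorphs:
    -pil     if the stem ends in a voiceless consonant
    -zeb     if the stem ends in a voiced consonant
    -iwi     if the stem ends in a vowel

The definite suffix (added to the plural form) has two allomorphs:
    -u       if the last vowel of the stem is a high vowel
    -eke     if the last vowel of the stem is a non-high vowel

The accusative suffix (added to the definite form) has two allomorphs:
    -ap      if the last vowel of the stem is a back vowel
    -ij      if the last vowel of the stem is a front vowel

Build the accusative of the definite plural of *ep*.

eppiluap

The final sound of *ep* is /p/, which is a voiceless consonant, so the plural suffix is -pil, giving *eppil*.
The plural form *eppil* — last vowel /i/ (a high vowel) → -u → *eppilu*.
The definite form *eppilu*: last vowel = /u/, a back vowel → -ap → *eppiluap*.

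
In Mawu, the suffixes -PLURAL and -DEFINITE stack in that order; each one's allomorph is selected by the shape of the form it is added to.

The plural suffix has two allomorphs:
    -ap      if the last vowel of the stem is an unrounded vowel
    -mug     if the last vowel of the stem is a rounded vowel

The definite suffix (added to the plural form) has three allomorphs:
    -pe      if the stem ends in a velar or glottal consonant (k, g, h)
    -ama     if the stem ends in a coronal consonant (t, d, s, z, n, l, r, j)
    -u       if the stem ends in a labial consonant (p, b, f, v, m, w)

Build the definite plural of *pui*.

*pui* — last vowel /i/ (an unrounded vowel) → -ap → *puiap*.
The final consonant of the plural form *puiap* is /p/, which is labial, so the definite suffix is -u, giving *puiapu*.

puiapu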